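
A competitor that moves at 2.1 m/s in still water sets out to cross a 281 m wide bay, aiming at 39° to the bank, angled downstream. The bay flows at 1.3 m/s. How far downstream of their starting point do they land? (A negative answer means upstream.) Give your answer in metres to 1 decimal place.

623.4 m

Perpendicular speed = 1.322 m/s; crossing time = 281 / 1.322 = 212.625 s.
Net downstream speed = 2.932 m/s.
Drift = 2.932 × 212.625 = 623.419 m (downstream).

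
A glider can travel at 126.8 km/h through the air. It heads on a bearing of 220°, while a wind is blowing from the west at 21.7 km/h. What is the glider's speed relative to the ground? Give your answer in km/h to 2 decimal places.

Taking east as x and north as y: velocity relative to the air = (-81.505, -97.134) km/h; the air relative to ground = (21.700, 0.000) km/h.
Velocity relative to ground = (-81.505, -97.134) + (21.700, 0.000) = (-59.805, -97.134) km/h.
Speed = |(-59.805, -97.134)| = 114.069 km/h.

114.07 km/h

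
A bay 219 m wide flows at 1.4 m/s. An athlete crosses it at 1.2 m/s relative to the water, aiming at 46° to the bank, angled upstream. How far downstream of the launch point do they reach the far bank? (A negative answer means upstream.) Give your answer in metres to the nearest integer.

Perpendicular speed = 0.863 m/s; crossing time = 219 / 0.863 = 253.705 s.
Net downstream speed = 0.566 m/s.
Drift = 0.566 × 253.705 = 143.701 m (downstream).

144 m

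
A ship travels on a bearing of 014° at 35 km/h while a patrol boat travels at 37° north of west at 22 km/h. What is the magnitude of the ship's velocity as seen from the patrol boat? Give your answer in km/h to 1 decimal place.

33.3 km/h

Taking east as x and north as y: ship velocity = (8.467, 33.960) km/h; patrol boat velocity = (-17.570, 13.240) km/h.
Velocity of ship relative to patrol boat = (8.467, 33.960) − (-17.570, 13.240) = (26.037, 20.720) km/h.
Magnitude = |(26.037, 20.720)| = 33.276 km/h.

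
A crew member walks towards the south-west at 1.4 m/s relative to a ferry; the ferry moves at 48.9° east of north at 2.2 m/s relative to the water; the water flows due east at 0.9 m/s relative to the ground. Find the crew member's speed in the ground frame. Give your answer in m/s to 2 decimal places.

1.63 m/s

In east/north components (m/s): crew member relative to ferry = (-0.990, -0.990); ferry relative to water = (1.658, 1.446); water relative to ground = (0.900, 0.000).
Sum = (1.568, 0.456) m/s.
Speed = |(1.568, 0.456)| = 1.633 m/s.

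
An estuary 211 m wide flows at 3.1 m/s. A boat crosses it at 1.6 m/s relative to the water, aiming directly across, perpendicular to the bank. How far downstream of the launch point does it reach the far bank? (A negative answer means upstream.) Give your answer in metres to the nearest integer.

409 m

Perpendicular speed = 1.600 m/s; crossing time = 211 / 1.600 = 131.875 s.
Net downstream speed = 3.100 m/s.
Drift = 3.100 × 131.875 = 408.812 m (downstream).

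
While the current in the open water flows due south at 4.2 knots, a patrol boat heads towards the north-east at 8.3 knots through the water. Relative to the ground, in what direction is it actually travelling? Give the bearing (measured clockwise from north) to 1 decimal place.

074.1°

Taking east as x and north as y: velocity relative to the water = (5.869, 5.869) knots; the water relative to ground = (0.000, -4.200) knots.
Velocity relative to ground = (5.869, 5.869) + (0.000, -4.200) = (5.869, 1.669) knots.
Bearing = atan2(5.87, 1.67) = 74.13° clockwise from north.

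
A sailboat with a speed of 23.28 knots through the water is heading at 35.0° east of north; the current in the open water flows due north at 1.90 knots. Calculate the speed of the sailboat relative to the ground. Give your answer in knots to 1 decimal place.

24.9 knots

Taking east as x and north as y: velocity relative to the water = (13.353, 19.070) knots; the water relative to ground = (0.000, 1.900) knots.
Velocity relative to ground = (13.353, 19.070) + (0.000, 1.900) = (13.353, 20.970) knots.
Speed = |(13.353, 20.970)| = 24.860 knots.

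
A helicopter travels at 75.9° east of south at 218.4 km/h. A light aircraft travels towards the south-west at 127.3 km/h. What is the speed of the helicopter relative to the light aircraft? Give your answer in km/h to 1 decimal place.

Taking east as x and north as y: helicopter velocity = (211.820, -53.206) km/h; light aircraft velocity = (-90.015, -90.015) km/h.
Velocity of helicopter relative to light aircraft = (211.820, -53.206) − (-90.015, -90.015) = (301.835, 36.809) km/h.
Magnitude = |(301.835, 36.809)| = 304.071 km/h.

304.1 km/h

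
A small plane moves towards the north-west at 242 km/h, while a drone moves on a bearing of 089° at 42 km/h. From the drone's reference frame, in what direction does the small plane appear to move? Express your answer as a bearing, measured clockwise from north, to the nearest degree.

Taking east as x and north as y: small plane velocity = (-171.120, 171.120) km/h; drone velocity = (41.994, 0.733) km/h.
Velocity of small plane relative to drone = (-171.120, 171.120) − (41.994, 0.733) = (-213.113, 170.387) km/h.
Bearing = atan2(-213.11, 170.39) = 308.64° clockwise from north.

309°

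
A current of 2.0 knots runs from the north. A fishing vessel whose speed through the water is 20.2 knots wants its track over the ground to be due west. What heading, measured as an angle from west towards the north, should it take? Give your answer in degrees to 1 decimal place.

The current pushes perpendicular to the desired track; the heading must have a component into the current equal to 2.0 knots: 20.2 sin θ = 2.0.
sin θ = 0.0990, so θ = 5.682°.

5.7°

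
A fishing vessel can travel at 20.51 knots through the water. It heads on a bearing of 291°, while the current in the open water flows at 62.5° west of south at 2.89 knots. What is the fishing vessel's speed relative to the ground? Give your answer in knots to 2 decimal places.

Taking east as x and north as y: velocity relative to the water = (-19.148, 7.350) knots; the water relative to ground = (-2.563, -1.334) knots.
Velocity relative to ground = (-19.148, 7.350) + (-2.563, -1.334) = (-21.711, 6.016) knots.
Speed = |(-21.711, 6.016)| = 22.529 knots.

22.53 knots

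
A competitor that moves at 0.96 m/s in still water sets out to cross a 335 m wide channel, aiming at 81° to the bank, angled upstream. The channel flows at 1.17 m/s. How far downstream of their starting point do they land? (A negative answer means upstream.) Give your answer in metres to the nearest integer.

360 m

Perpendicular speed = 0.948 m/s; crossing time = 335 / 0.948 = 353.308 s.
Net downstream speed = 1.020 m/s.
Drift = 1.020 × 353.308 = 360.312 m (downstream).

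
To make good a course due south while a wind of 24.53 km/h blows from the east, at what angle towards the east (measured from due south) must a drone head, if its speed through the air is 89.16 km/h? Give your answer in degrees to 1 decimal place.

16.0°

The wind pushes perpendicular to the desired track; the heading must have a component into the wind equal to 24.53 km/h: 89.16 sin θ = 24.53.
sin θ = 0.2751, so θ = 15.969°.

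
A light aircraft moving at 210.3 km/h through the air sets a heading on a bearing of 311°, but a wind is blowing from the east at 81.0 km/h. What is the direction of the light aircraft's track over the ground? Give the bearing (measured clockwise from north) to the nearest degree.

Taking east as x and north as y: velocity relative to the air = (-158.715, 137.969) km/h; the air relative to ground = (-81.000, 0.000) km/h.
Velocity relative to ground = (-158.715, 137.969) + (-81.000, 0.000) = (-239.715, 137.969) km/h.
Bearing = atan2(-239.72, 137.97) = 299.92° clockwise from north.

300°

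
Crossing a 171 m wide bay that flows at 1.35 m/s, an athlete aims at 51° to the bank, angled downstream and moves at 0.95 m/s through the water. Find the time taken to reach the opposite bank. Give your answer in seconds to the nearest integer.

The component of the athlete's velocity perpendicular to the bank is 0.95 × sin 51° = 0.738 m/s.
The current is parallel to the bank, so it does not affect the crossing time.
Time = 171 / 0.738 = 231.617 s.

232 s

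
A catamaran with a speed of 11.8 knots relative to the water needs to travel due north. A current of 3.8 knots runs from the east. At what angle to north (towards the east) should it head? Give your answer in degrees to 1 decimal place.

The current pushes perpendicular to the desired track; the heading must have a component into the current equal to 3.8 knots: 11.8 sin θ = 3.8.
sin θ = 0.3220, so θ = 18.786°.

18.8°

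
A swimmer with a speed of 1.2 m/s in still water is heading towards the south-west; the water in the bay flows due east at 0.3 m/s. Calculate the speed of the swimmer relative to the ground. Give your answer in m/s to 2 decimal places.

Taking east as x and north as y: velocity relative to the water = (-0.849, -0.849) m/s; the water relative to ground = (0.300, 0.000) m/s.
Velocity relative to ground = (-0.849, -0.849) + (0.300, 0.000) = (-0.549, -0.849) m/s.
Speed = |(-0.549, -0.849)| = 1.010 m/s.

1.01 m/s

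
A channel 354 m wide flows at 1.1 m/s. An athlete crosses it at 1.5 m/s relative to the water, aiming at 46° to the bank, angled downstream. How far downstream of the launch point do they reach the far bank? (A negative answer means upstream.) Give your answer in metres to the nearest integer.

703 m

Perpendicular speed = 1.079 m/s; crossing time = 354 / 1.079 = 328.079 s.
Net downstream speed = 2.142 m/s.
Drift = 2.142 × 328.079 = 702.740 m (downstream).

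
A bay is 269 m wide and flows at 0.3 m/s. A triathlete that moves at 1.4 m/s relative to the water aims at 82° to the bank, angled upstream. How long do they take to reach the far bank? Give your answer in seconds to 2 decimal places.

194.03 s

The component of the triathlete's velocity perpendicular to the bank is 1.4 × sin 82° = 1.386 m/s.
Only the cross-stream component determines the crossing time; the current contributes nothing perpendicular to the bank.
Time = 269 / 1.386 = 194.031 s.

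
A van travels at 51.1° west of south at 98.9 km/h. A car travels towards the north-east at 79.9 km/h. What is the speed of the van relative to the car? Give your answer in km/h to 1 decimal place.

Taking east as x and north as y: van velocity = (-76.968, -62.106) km/h; car velocity = (56.498, 56.498) km/h.
Velocity of van relative to car = (-76.968, -62.106) − (56.498, 56.498) = (-133.466, -118.603) km/h.
Magnitude = |(-133.466, -118.603)| = 178.550 km/h.

178.5 km/h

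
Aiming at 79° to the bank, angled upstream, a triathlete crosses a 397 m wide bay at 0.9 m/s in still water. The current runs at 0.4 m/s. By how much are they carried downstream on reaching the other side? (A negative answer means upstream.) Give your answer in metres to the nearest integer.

103 m

Perpendicular speed = 0.883 m/s; crossing time = 397 / 0.883 = 449.367 s.
Net downstream speed = 0.228 m/s.
Drift = 0.228 × 449.367 = 102.578 m (downstream).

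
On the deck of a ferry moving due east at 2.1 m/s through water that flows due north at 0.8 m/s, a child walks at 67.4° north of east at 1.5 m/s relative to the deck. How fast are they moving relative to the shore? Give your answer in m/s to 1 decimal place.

3.5 m/s

In east/north components (m/s): child relative to ferry = (0.576, 1.385); ferry relative to water = (2.100, 0.000); water relative to ground = (0.000, 0.800).
Sum = (2.676, 2.185) m/s.
Speed = |(2.676, 2.185)| = 3.455 m/s.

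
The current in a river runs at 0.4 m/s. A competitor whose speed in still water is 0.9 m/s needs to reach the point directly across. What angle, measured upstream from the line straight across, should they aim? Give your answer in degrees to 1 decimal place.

26.4°

To cancel the current, the upstream component of the competitor's velocity must equal the flow: 0.9 sin θ = 0.4.
sin θ = 0.4 / 0.9 = 0.4444.
θ = arcsin(0.4444) = 26.388°.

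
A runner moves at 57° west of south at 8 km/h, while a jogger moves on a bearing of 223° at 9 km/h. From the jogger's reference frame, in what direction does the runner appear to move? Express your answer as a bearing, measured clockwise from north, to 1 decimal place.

Taking east as x and north as y: runner velocity = (-6.709, -4.357) km/h; jogger velocity = (-6.138, -6.582) km/h.
Velocity of runner relative to jogger = (-6.709, -4.357) − (-6.138, -6.582) = (-0.571, 2.225) km/h.
Bearing = atan2(-0.57, 2.23) = 345.60° clockwise from north.

345.6°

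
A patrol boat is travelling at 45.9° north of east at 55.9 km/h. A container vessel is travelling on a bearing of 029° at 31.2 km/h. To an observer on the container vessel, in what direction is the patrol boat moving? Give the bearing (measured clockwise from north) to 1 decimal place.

Taking east as x and north as y: patrol boat velocity = (38.902, 40.143) km/h; container vessel velocity = (15.126, 27.288) km/h.
Velocity of patrol boat relative to container vessel = (38.902, 40.143) − (15.126, 27.288) = (23.775, 12.855) km/h.
Bearing = atan2(23.78, 12.86) = 61.60° clockwise from north.

061.6°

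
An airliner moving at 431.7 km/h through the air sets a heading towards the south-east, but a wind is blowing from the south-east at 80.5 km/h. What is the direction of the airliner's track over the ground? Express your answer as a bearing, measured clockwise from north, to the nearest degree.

135°

Taking east as x and north as y: velocity relative to the air = (305.258, -305.258) km/h; the air relative to ground = (-56.922, 56.922) km/h.
Velocity relative to ground = (305.258, -305.258) + (-56.922, 56.922) = (248.336, -248.336) km/h.
Bearing = atan2(248.34, -248.34) = 135.00° clockwise from north.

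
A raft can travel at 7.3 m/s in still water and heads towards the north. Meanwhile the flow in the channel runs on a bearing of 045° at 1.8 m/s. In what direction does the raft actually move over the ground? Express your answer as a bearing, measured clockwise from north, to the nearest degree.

008°

Taking east as x and north as y: velocity relative to the water = (0.000, 7.300) m/s; the water relative to ground = (1.273, 1.273) m/s.
Velocity relative to ground = (0.000, 7.300) + (1.273, 1.273) = (1.273, 8.573) m/s.
Bearing = atan2(1.27, 8.57) = 8.44° clockwise from north.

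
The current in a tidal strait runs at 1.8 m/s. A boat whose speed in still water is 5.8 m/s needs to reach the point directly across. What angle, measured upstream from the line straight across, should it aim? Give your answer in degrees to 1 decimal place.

18.1°

To cancel the current, the upstream component of the boat's velocity must equal the flow: 5.8 sin θ = 1.8.
sin θ = 1.8 / 5.8 = 0.3103.
θ = arcsin(0.3103) = 18.080°.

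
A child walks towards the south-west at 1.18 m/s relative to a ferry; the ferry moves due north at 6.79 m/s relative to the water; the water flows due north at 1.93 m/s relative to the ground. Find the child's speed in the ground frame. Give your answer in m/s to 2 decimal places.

7.93 m/s

In east/north components (m/s): child relative to ferry = (-0.834, -0.834); ferry relative to water = (0.000, 6.790); water relative to ground = (0.000, 1.930).
Sum = (-0.834, 7.886) m/s.
Speed = |(-0.834, 7.886)| = 7.930 m/s.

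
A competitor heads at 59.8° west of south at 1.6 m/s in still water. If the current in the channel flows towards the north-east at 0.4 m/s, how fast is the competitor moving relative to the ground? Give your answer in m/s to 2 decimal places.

1.22 m/s

Taking east as x and north as y: velocity relative to the water = (-1.383, -0.805) m/s; the water relative to ground = (0.283, 0.283) m/s.
Velocity relative to ground = (-1.383, -0.805) + (0.283, 0.283) = (-1.100, -0.522) m/s.
Speed = |(-1.100, -0.522)| = 1.218 m/s.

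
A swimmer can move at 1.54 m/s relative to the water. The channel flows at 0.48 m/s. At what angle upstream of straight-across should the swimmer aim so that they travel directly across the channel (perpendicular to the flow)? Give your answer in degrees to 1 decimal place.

To cancel the current, the upstream component of the swimmer's velocity must equal the flow: 1.54 sin θ = 0.48.
sin θ = 0.48 / 1.54 = 0.3117.
θ = arcsin(0.3117) = 18.161°.

18.2°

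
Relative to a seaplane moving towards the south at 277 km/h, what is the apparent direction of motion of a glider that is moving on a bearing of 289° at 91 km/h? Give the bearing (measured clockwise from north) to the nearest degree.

Taking east as x and north as y: glider velocity = (-86.042, 29.627) km/h; seaplane velocity = (0.000, -277.000) km/h.
Velocity of glider relative to seaplane = (-86.042, 29.627) − (0.000, -277.000) = (-86.042, 306.627) km/h.
Bearing = atan2(-86.04, 306.63) = 344.33° clockwise from north.

344°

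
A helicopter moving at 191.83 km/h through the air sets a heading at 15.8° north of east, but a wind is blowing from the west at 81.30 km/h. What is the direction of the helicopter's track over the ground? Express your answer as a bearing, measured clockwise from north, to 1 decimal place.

Taking east as x and north as y: velocity relative to the air = (184.582, 52.232) km/h; the air relative to ground = (81.300, 0.000) km/h.
Velocity relative to ground = (184.582, 52.232) + (81.300, 0.000) = (265.882, 52.232) km/h.
Bearing = atan2(265.88, 52.23) = 78.89° clockwise from north.

078.9°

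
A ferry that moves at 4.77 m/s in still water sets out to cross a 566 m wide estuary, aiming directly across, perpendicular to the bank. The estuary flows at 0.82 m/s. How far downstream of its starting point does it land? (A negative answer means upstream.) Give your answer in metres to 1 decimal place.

97.3 m

Perpendicular speed = 4.770 m/s; crossing time = 566 / 4.770 = 118.658 s.
Net downstream speed = 0.820 m/s.
Drift = 0.820 × 118.658 = 97.300 m (downstream).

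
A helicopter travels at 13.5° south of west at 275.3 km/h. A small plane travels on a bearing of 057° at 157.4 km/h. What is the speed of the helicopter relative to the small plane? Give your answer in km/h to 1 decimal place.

Taking east as x and north as y: helicopter velocity = (-267.693, -64.268) km/h; small plane velocity = (132.007, 85.726) km/h.
Velocity of helicopter relative to small plane = (-267.693, -64.268) − (132.007, 85.726) = (-399.700, -149.994) km/h.
Magnitude = |(-399.700, -149.994)| = 426.917 km/h.

426.9 km/h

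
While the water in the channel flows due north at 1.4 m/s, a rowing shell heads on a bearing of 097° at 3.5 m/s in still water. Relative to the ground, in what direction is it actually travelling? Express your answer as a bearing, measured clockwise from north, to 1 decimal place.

Taking east as x and north as y: velocity relative to the water = (3.474, -0.427) m/s; the water relative to ground = (0.000, 1.400) m/s.
Velocity relative to ground = (3.474, -0.427) + (0.000, 1.400) = (3.474, 0.973) m/s.
Bearing = atan2(3.47, 0.97) = 74.35° clockwise from north.

074.3°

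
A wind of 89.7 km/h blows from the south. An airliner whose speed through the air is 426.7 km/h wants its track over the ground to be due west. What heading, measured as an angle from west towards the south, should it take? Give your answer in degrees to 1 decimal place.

The wind pushes perpendicular to the desired track; the heading must have a component into the wind equal to 89.7 km/h: 426.7 sin θ = 89.7.
sin θ = 0.2102, so θ = 12.135°.

12.1°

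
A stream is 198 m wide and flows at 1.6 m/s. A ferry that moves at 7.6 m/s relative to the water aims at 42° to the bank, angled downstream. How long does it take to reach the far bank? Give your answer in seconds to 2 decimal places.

38.94 s

The component of the ferry's velocity perpendicular to the bank is 7.6 × sin 42° = 5.085 m/s.
The flow acts along the bank and has no component across it.
Time = 198 / 5.085 = 38.935 s.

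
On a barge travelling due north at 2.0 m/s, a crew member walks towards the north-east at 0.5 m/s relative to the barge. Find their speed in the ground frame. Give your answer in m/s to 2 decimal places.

Taking east as x and north as y: barge velocity = (0.000, 2.000) m/s; crew member velocity relative to barge = (0.354, 0.354) m/s.
Velocity relative to ground = (0.000, 2.000) + (0.354, 0.354) = (0.354, 2.354) m/s.
Speed = |(0.354, 2.354)| = 2.380 m/s.

2.38 m/s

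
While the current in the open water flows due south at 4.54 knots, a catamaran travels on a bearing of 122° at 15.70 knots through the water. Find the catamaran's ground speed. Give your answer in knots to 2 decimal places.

Taking east as x and north as y: velocity relative to the water = (13.314, -8.320) knots; the water relative to ground = (0.000, -4.540) knots.
Velocity relative to ground = (13.314, -8.320) + (0.000, -4.540) = (13.314, -12.860) knots.
Speed = |(13.314, -12.860)| = 18.511 knots.

18.51 knots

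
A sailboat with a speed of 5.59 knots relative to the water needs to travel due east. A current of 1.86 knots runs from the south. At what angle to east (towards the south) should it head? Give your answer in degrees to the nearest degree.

The current pushes perpendicular to the desired track; the heading must have a component into the current equal to 1.86 knots: 5.59 sin θ = 1.86.
sin θ = 0.3327, so θ = 19.435°.

19°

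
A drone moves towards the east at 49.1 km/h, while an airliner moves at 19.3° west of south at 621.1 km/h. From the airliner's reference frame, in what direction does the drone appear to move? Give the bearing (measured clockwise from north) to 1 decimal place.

023.5°

Taking east as x and north as y: drone velocity = (49.100, 0.000) km/h; airliner velocity = (-205.282, -586.195) km/h.
Velocity of drone relative to airliner = (49.100, 0.000) − (-205.282, -586.195) = (254.382, 586.195) km/h.
Bearing = atan2(254.38, 586.19) = 23.46° clockwise from north.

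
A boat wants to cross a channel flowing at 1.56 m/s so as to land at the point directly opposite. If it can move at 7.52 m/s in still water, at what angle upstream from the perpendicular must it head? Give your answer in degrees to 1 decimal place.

12.0°

To cancel the current, the upstream component of the boat's velocity must equal the flow: 7.52 sin θ = 1.56.
sin θ = 1.56 / 7.52 = 0.2074.
θ = arcsin(0.2074) = 11.973°.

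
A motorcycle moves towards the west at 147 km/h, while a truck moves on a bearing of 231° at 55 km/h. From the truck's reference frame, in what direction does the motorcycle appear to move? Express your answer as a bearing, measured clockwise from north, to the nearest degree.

288°

Taking east as x and north as y: motorcycle velocity = (-147.000, 0.000) km/h; truck velocity = (-42.743, -34.613) km/h.
Velocity of motorcycle relative to truck = (-147.000, 0.000) − (-42.743, -34.613) = (-104.257, 34.613) km/h.
Bearing = atan2(-104.26, 34.61) = 288.37° clockwise from north.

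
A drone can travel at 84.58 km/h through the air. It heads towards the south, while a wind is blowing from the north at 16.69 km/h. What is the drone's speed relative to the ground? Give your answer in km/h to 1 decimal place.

Taking east as x and north as y: velocity relative to the air = (0.000, -84.580) km/h; the air relative to ground = (0.000, -16.690) km/h.
Velocity relative to ground = (0.000, -84.580) + (0.000, -16.690) = (0.000, -101.270) km/h.
Speed = |(0.000, -101.270)| = 101.270 km/h.

101.3 km/h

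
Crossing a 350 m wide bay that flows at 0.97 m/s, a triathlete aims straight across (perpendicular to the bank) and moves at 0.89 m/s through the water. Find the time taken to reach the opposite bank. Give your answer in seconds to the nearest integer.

393 s

The component of the triathlete's velocity perpendicular to the bank is 0.89 m/s.
The flow acts along the bank and has no component across it.
Time = 350 / 0.890 = 393.258 s.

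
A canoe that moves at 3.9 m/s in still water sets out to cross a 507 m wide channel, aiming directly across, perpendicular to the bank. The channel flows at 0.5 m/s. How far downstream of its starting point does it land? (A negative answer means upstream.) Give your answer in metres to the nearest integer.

Perpendicular speed = 3.900 m/s; crossing time = 507 / 3.900 = 130.000 s.
Net downstream speed = 0.500 m/s.
Drift = 0.500 × 130.000 = 65.000 m (downstream).

65 m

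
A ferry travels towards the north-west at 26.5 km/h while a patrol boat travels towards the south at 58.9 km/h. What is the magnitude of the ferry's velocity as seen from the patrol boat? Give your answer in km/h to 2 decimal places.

Taking east as x and north as y: ferry velocity = (-18.738, 18.738) km/h; patrol boat velocity = (0.000, -58.900) km/h.
Velocity of ferry relative to patrol boat = (-18.738, 18.738) − (0.000, -58.900) = (-18.738, 77.638) km/h.
Magnitude = |(-18.738, 77.638)| = 79.868 km/h.

79.87 km/h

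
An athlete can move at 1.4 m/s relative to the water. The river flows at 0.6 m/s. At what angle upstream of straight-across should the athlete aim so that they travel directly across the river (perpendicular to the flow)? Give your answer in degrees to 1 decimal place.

25.4°

To cancel the current, the upstream component of the athlete's velocity must equal the flow: 1.4 sin θ = 0.6.
sin θ = 0.6 / 1.4 = 0.4286.
θ = arcsin(0.4286) = 25.377°.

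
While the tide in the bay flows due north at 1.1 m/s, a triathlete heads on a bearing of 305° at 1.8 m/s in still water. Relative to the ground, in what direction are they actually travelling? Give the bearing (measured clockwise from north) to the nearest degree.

Taking east as x and north as y: velocity relative to the water = (-1.474, 1.032) m/s; the water relative to ground = (0.000, 1.100) m/s.
Velocity relative to ground = (-1.474, 1.032) + (0.000, 1.100) = (-1.474, 2.132) m/s.
Bearing = atan2(-1.47, 2.13) = 325.34° clockwise from north.

325°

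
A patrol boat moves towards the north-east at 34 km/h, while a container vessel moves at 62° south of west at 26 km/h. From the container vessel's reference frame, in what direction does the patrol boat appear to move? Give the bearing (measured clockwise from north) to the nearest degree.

Taking east as x and north as y: patrol boat velocity = (24.042, 24.042) km/h; container vessel velocity = (-12.206, -22.957) km/h.
Velocity of patrol boat relative to container vessel = (24.042, 24.042) − (-12.206, -22.957) = (36.248, 46.998) km/h.
Bearing = atan2(36.25, 47.00) = 37.64° clockwise from north.

038°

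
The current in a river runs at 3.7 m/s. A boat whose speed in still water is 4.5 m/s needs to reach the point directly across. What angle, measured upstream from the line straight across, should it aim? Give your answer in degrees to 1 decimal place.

55.3°

To cancel the current, the upstream component of the boat's velocity must equal the flow: 4.5 sin θ = 3.7.
sin θ = 3.7 / 4.5 = 0.8222.
θ = arcsin(0.8222) = 55.308°.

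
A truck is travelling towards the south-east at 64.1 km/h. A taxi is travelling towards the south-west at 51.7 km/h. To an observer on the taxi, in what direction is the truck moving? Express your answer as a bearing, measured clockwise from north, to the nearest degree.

096°

Taking east as x and north as y: truck velocity = (45.326, -45.326) km/h; taxi velocity = (-36.557, -36.557) km/h.
Velocity of truck relative to taxi = (45.326, -45.326) − (-36.557, -36.557) = (81.883, -8.768) km/h.
Bearing = atan2(81.88, -8.77) = 96.11° clockwise from north.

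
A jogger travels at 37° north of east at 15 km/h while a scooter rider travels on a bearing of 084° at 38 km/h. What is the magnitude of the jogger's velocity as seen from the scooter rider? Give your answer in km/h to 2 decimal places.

26.30 km/h

Taking east as x and north as y: jogger velocity = (11.980, 9.027) km/h; scooter rider velocity = (37.792, 3.972) km/h.
Velocity of jogger relative to scooter rider = (11.980, 9.027) − (37.792, 3.972) = (-25.812, 5.055) km/h.
Magnitude = |(-25.812, 5.055)| = 26.303 km/h.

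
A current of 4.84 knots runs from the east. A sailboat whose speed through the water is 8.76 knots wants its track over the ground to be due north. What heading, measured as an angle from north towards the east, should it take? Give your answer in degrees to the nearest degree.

The current pushes perpendicular to the desired track; the heading must have a component into the current equal to 4.84 knots: 8.76 sin θ = 4.84.
sin θ = 0.5525, so θ = 33.539°.

34°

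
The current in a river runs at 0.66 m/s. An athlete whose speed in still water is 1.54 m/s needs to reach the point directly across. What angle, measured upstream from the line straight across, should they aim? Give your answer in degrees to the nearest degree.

25°

To cancel the current, the upstream component of the athlete's velocity must equal the flow: 1.54 sin θ = 0.66.
sin θ = 0.66 / 1.54 = 0.4286.
θ = arcsin(0.4286) = 25.377°.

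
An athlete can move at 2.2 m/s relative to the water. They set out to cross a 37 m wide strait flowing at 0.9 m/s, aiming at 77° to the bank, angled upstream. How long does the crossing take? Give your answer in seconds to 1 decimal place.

17.3 s

The component of the athlete's velocity perpendicular to the bank is 2.2 × sin 77° = 2.144 m/s.
The flow acts along the bank and has no component across it.
Time = 37 / 2.144 = 17.261 s.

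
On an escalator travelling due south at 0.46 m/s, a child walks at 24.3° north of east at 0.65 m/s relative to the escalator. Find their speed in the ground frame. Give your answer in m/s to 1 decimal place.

0.6 m/s

Taking east as x and north as y: escalator velocity = (0.000, -0.460) m/s; child velocity relative to escalator = (0.592, 0.267) m/s.
Velocity relative to ground = (0.000, -0.460) + (0.592, 0.267) = (0.592, -0.193) m/s.
Speed = |(0.592, -0.193)| = 0.623 m/s.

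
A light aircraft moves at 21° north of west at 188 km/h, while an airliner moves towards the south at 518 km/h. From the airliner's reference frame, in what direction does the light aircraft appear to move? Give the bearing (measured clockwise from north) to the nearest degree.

343°

Taking east as x and north as y: light aircraft velocity = (-175.513, 67.373) km/h; airliner velocity = (0.000, -518.000) km/h.
Velocity of light aircraft relative to airliner = (-175.513, 67.373) − (0.000, -518.000) = (-175.513, 585.373) km/h.
Bearing = atan2(-175.51, 585.37) = 343.31° clockwise from north.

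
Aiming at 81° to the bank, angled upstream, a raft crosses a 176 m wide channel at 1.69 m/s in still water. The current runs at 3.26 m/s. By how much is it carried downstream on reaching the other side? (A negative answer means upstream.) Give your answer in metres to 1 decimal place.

315.9 m

Perpendicular speed = 1.669 m/s; crossing time = 176 / 1.669 = 105.440 s.
Net downstream speed = 2.996 m/s.
Drift = 2.996 × 105.440 = 315.859 m (downstream).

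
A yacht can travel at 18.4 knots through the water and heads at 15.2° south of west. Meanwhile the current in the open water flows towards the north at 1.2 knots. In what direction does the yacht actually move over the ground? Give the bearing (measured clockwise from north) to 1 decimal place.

258.5°

Taking east as x and north as y: velocity relative to the water = (-17.756, -4.824) knots; the water relative to ground = (0.000, 1.200) knots.
Velocity relative to ground = (-17.756, -4.824) + (0.000, 1.200) = (-17.756, -3.624) knots.
Bearing = atan2(-17.76, -3.62) = 258.46° clockwise from north.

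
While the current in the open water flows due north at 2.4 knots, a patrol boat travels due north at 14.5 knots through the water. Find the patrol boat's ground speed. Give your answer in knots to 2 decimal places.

16.90 knots

Taking east as x and north as y: velocity relative to the water = (0.000, 14.500) knots; the water relative to ground = (0.000, 2.400) knots.
Velocity relative to ground = (0.000, 14.500) + (0.000, 2.400) = (0.000, 16.900) knots.
Speed = |(0.000, 16.900)| = 16.900 knots.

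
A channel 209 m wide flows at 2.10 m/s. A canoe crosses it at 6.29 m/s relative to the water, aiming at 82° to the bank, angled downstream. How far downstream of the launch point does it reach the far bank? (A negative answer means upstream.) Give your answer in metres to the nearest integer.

100 m

Perpendicular speed = 6.229 m/s; crossing time = 209 / 6.229 = 33.554 s.
Net downstream speed = 2.975 m/s.
Drift = 2.975 × 33.554 = 99.836 m (downstream).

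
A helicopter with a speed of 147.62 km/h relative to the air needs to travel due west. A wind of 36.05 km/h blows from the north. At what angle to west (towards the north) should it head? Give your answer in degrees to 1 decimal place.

The wind pushes perpendicular to the desired track; the heading must have a component into the wind equal to 36.05 km/h: 147.62 sin θ = 36.05.
sin θ = 0.2442, so θ = 14.135°.

14.1°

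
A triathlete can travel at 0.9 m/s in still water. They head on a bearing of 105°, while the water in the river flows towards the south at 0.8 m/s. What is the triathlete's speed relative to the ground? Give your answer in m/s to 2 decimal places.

Taking east as x and north as y: velocity relative to the water = (0.869, -0.233) m/s; the water relative to ground = (0.000, -0.800) m/s.
Velocity relative to ground = (0.869, -0.233) + (0.000, -0.800) = (0.869, -1.033) m/s.
Speed = |(0.869, -1.033)| = 1.350 m/s.

1.35 m/s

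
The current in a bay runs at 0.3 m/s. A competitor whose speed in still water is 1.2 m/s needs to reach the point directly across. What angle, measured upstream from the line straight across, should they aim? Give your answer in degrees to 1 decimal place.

14.5°

To cancel the current, the upstream component of the competitor's velocity must equal the flow: 1.2 sin θ = 0.3.
sin θ = 0.3 / 1.2 = 0.2500.
θ = arcsin(0.2500) = 14.478°.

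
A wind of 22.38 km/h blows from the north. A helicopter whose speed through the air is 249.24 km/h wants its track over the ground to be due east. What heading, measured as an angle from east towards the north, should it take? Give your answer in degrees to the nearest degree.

The wind pushes perpendicular to the desired track; the heading must have a component into the wind equal to 22.38 km/h: 249.24 sin θ = 22.38.
sin θ = 0.0898, so θ = 5.152°.

5°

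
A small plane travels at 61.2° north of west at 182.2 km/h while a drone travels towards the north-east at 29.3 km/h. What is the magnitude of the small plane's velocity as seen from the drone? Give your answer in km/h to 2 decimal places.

Taking east as x and north as y: small plane velocity = (-87.776, 159.663) km/h; drone velocity = (20.718, 20.718) km/h.
Velocity of small plane relative to drone = (-87.776, 159.663) − (20.718, 20.718) = (-108.494, 138.945) km/h.
Magnitude = |(-108.494, 138.945)| = 176.285 km/h.

176.29 km/h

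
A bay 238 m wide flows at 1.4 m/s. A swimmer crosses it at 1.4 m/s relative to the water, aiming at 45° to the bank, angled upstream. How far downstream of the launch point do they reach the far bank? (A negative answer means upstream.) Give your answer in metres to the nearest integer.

Perpendicular speed = 0.990 m/s; crossing time = 238 / 0.990 = 240.416 s.
Net downstream speed = 0.410 m/s.
Drift = 0.410 × 240.416 = 98.583 m (downstream).

99 m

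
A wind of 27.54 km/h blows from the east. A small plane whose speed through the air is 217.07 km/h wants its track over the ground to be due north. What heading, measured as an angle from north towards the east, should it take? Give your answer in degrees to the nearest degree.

7°

The wind pushes perpendicular to the desired track; the heading must have a component into the wind equal to 27.54 km/h: 217.07 sin θ = 27.54.
sin θ = 0.1269, so θ = 7.289°.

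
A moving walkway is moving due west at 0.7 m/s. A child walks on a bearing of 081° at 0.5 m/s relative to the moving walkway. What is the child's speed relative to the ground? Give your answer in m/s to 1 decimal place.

Taking east as x and north as y: moving walkway velocity = (-0.700, 0.000) m/s; child velocity relative to moving walkway = (0.494, 0.078) m/s.
Velocity relative to ground = (-0.700, 0.000) + (0.494, 0.078) = (-0.206, 0.078) m/s.
Speed = |(-0.206, 0.078)| = 0.220 m/s.

0.2 m/s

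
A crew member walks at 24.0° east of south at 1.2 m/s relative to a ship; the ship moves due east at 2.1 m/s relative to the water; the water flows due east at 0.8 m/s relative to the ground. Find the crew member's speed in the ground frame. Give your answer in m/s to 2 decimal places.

In east/north components (m/s): crew member relative to ship = (0.488, -1.096); ship relative to water = (2.100, 0.000); water relative to ground = (0.800, 0.000).
Sum = (3.388, -1.096) m/s.
Speed = |(3.388, -1.096)| = 3.561 m/s.

3.56 m/s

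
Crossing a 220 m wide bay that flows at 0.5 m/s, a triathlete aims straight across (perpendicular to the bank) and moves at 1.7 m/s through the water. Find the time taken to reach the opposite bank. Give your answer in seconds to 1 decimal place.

129.4 s

The component of the triathlete's velocity perpendicular to the bank is 1.7 m/s.
Only the cross-stream component determines the crossing time; the current contributes nothing perpendicular to the bank.
Time = 220 / 1.700 = 129.412 s.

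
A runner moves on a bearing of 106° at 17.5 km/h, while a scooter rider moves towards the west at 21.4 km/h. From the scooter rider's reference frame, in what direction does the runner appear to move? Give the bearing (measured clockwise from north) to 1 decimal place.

097.2°

Taking east as x and north as y: runner velocity = (16.822, -4.824) km/h; scooter rider velocity = (-21.400, 0.000) km/h.
Velocity of runner relative to scooter rider = (16.822, -4.824) − (-21.400, 0.000) = (38.222, -4.824) km/h.
Bearing = atan2(38.22, -4.82) = 97.19° clockwise from north.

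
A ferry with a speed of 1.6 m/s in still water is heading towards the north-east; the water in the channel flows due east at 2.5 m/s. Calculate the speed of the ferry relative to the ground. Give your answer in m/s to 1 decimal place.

Taking east as x and north as y: velocity relative to the water = (1.131, 1.131) m/s; the water relative to ground = (2.500, 0.000) m/s.
Velocity relative to ground = (1.131, 1.131) + (2.500, 0.000) = (3.631, 1.131) m/s.
Speed = |(3.631, 1.131)| = 3.804 m/s.

3.8 m/s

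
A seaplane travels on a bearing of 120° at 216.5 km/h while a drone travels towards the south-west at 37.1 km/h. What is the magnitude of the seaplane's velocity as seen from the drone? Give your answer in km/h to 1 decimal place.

228.9 km/h

Taking east as x and north as y: seaplane velocity = (187.494, -108.250) km/h; drone velocity = (-26.234, -26.234) km/h.
Velocity of seaplane relative to drone = (187.494, -108.250) − (-26.234, -26.234) = (213.728, -82.016) km/h.
Magnitude = |(213.728, -82.016)| = 228.924 km/h.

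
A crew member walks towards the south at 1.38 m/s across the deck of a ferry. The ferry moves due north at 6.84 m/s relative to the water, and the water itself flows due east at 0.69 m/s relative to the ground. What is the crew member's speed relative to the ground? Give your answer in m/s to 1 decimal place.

5.5 m/s

In east/north components (m/s): crew member relative to ferry = (0.000, -1.380); ferry relative to water = (0.000, 6.840); water relative to ground = (0.690, 0.000).
Sum = (0.690, 5.460) m/s.
Speed = |(0.690, 5.460)| = 5.503 m/s.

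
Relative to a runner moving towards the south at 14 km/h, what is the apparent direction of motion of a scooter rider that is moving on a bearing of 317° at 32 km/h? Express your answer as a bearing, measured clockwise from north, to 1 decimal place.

329.7°

Taking east as x and north as y: scooter rider velocity = (-21.824, 23.403) km/h; runner velocity = (0.000, -14.000) km/h.
Velocity of scooter rider relative to runner = (-21.824, 23.403) − (0.000, -14.000) = (-21.824, 37.403) km/h.
Bearing = atan2(-21.82, 37.40) = 329.74° clockwise from north.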